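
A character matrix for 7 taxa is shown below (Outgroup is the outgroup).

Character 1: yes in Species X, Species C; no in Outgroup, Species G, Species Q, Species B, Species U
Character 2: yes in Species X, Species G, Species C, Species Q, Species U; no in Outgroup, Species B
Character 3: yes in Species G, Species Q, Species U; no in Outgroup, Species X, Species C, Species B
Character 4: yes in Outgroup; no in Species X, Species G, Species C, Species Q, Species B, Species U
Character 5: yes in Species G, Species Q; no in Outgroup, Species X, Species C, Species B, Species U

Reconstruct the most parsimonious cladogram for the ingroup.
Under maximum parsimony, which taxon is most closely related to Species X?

Species C

Character polarity is set by the outgroup: the derived state is whichever differs from the outgroup's state, so for Character 4 the derived state is 'no', and for the remaining characters it is 'yes'.
Only Species C and Species X show the derived state 'yes' for Character 1, supporting them as a clade.
Character 2: derived state 'yes' in Species C, Species G, Species Q, Species U, and Species X only — synapomorphy for {Species C, Species G, Species Q, Species U, Species X}.
Character 3: derived state 'yes' in Species G, Species Q, and Species U only — synapomorphy for {Species G, Species Q, Species U}.
Character 4 (derived state 'no') is shared by all ingroup taxa — unites the whole ingroup.
Character 5: derived state 'yes' in Species G and Species Q only — synapomorphy for {Species G, Species Q}.
Most parsimonious ingroup topology: (((Species X,Species C),((Species G,Species Q),Species U)),Species B).
Species X and Species C form a cherry on this tree, so they are sister taxa.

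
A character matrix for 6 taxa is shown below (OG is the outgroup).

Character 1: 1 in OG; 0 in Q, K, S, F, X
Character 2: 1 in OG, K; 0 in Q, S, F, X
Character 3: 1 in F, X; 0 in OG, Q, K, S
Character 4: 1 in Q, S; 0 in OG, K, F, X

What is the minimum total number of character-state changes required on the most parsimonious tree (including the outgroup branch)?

4

Character polarity is set by the outgroup: the derived state is whichever differs from the outgroup's state, so for Character 1, Character 2 the derived state is '0', and for the remaining characters it is '1'.
Character 1 (derived state '0') is shared by all ingroup taxa — unites the whole ingroup.
Only F, Q, S, and X show the derived state '0' for Character 2, supporting them as a clade.
Character 3: derived state '1' in F and X only — synapomorphy for {F, X}.
Character 4 (derived state '1') is shared by Q and S — a synapomorphy uniting that clade.
Most parsimonious ingroup topology: (((Q,S),(F,X)),K).
Changes per character on this tree: Character 1: 1; Character 2: 1; Character 3: 1; Character 4: 1.
Total = 4.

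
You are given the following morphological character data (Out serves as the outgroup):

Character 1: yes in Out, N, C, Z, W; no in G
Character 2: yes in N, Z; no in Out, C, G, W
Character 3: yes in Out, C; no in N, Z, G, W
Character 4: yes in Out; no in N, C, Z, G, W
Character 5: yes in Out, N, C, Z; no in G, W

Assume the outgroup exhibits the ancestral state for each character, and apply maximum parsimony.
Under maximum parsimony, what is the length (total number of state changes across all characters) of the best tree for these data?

5

Character polarity is set by the outgroup: the derived state is whichever differs from the outgroup's state, so for Character 1, Character 3, Character 4, Character 5 the derived state is 'no', and for the remaining characters it is 'yes'.
Character 1: derived state 'no' in G only — an autapomorphy, so it tells us nothing about relationships among taxa.
Only N and Z show the derived state 'yes' for Character 2, supporting them as a clade.
Character 3 (derived state 'no') is shared by G, N, W, and Z — a synapomorphy uniting that clade.
Character 4 (derived state 'no') is shared by all ingroup taxa — unites the whole ingroup.
Character 5 (derived state 'no') is shared by G and W — a synapomorphy uniting that clade.
Most parsimonious ingroup topology: (((N,Z),(G,W)),C).
Changes per character on this tree: Character 1: 1; Character 2: 1; Character 3: 1; Character 4: 1; Character 5: 1.
Total = 5.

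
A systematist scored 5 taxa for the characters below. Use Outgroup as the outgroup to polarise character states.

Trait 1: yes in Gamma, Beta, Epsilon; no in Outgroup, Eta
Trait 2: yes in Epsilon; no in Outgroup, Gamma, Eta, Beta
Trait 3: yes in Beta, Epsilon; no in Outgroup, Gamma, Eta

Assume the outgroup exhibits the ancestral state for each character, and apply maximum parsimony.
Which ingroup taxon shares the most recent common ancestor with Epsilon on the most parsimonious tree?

Beta

The outgroup has state 'no' for every character, so 'yes' is the derived state throughout.
Only Beta, Epsilon, and Gamma show the derived state 'yes' for Trait 1, supporting them as a clade.
Trait 2: derived state 'yes' in Epsilon only — an autapomorphy, so it tells us nothing about relationships among taxa.
Trait 3: derived state 'yes' in Beta and Epsilon only — synapomorphy for {Beta, Epsilon}.
Most parsimonious ingroup topology: ((Gamma,(Beta,Epsilon)),Eta).
Epsilon and Beta form a cherry on this tree, so they are sister taxa.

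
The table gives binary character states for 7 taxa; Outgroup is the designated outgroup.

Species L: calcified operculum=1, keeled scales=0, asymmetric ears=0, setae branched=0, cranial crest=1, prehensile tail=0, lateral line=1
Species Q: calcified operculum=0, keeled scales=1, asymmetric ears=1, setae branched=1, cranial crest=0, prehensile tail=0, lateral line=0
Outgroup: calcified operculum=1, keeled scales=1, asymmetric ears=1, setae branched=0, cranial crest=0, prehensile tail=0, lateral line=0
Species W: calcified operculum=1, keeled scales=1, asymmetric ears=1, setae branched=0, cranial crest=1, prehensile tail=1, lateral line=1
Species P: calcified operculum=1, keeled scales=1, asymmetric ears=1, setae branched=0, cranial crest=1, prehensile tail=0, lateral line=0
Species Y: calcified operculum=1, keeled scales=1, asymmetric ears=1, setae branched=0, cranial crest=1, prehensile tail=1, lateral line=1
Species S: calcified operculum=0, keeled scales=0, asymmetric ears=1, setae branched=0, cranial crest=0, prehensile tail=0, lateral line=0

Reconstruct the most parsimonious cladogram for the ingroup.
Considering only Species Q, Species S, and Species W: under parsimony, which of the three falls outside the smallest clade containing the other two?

Character polarity is set by the outgroup: the derived state is whichever differs from the outgroup's state, so for calcified operculum, keeled scales, asymmetric ears the derived state is '0', and for the remaining characters it is '1'.
calcified operculum (derived state '0') is shared by Species Q and Species S — a synapomorphy uniting that clade.
keeled scales groups Species L and Species S, which is incompatible with the clades supported by the remaining characters; treating it as convergent (homoplasy) costs fewer steps than any alternative tree.
asymmetric ears: derived state '0' in Species L only — an autapomorphy, so it tells us nothing about relationships among taxa.
setae branched: derived state '1' in Species Q only — an autapomorphy, so it tells us nothing about relationships among taxa.
Only Species L, Species P, Species W, and Species Y show the derived state '1' for cranial crest, supporting them as a clade.
prehensile tail (derived state '1') is shared by Species W and Species Y — a synapomorphy uniting that clade.
Only Species L, Species W, and Species Y show the derived state '1' for lateral line, supporting them as a clade.
Most parsimonious ingroup topology: ((((Species W,Species Y),Species L),Species P),(Species Q,Species S)).
Species S and Species Q share a more recent common ancestor with each other than either does with Species W, so Species W is the least closely related of the three.

Species W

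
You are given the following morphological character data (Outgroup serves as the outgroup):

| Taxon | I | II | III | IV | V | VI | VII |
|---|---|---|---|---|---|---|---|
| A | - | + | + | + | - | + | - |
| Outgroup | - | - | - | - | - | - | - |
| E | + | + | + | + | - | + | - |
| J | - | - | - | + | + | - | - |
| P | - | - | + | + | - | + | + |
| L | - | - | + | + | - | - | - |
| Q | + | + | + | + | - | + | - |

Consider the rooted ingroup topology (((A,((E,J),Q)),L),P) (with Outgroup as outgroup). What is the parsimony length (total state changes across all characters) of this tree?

12

Map each character onto (((A,((E,J),Q)),L),P) (rooted by Outgroup) and count the minimum state changes it requires (Fitch parsimony):
I: 2; II: 2; III: 2; IV: 1; V: 1; VI: 3; VII: 1.
Total tree length = 12.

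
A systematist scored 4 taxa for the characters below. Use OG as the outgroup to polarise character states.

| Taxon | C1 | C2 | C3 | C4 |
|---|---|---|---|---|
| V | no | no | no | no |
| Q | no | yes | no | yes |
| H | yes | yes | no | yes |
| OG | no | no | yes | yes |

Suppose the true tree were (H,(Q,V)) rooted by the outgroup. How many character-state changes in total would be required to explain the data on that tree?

5

Map each character onto (H,(Q,V)) (rooted by OG) and count the minimum state changes it requires (Fitch parsimony):
C1: 1; C2: 2; C3: 1; C4: 1.
Total tree length = 5.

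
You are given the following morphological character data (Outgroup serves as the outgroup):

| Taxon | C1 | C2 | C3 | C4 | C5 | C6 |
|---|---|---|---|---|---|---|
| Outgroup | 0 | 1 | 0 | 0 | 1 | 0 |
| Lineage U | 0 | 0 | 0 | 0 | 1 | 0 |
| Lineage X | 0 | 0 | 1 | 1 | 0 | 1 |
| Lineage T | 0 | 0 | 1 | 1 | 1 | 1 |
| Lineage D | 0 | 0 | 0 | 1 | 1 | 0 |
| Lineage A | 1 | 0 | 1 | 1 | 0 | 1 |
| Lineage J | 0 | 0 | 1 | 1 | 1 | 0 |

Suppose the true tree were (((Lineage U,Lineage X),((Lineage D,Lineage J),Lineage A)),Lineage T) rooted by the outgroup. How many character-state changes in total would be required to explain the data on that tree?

Map each character onto (((Lineage U,Lineage X),((Lineage D,Lineage J),Lineage A)),Lineage T) (rooted by Outgroup) and count the minimum state changes it requires (Fitch parsimony):
C1: 1; C2: 1; C3: 3; C4: 2; C5: 2; C6: 3.
Total tree length = 12.

12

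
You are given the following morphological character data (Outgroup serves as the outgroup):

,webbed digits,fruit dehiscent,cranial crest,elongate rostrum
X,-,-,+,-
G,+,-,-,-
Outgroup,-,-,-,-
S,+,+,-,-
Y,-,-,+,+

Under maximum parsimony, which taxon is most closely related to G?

S

The outgroup has state '-' for every character, so '+' is the derived state throughout.
Only G and S show the derived state '+' for webbed digits, supporting them as a clade.
fruit dehiscent (derived state '+') is unique to S (autapomorphy; uninformative for grouping).
cranial crest (derived state '+') is shared by X and Y — a synapomorphy uniting that clade.
elongate rostrum: derived state '+' in Y only — an autapomorphy, so it tells us nothing about relationships among taxa.
Most parsimonious ingroup topology: ((X,Y),(G,S)).
G and S form a cherry on this tree, so they are sister taxa.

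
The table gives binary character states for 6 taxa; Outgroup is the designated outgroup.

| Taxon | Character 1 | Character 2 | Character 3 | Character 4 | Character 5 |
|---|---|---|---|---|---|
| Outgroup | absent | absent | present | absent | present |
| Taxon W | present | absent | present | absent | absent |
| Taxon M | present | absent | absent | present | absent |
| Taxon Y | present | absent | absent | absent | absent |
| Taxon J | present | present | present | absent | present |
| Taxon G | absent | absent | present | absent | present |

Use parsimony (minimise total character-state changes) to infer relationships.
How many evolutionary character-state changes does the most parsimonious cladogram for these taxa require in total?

Character polarity is set by the outgroup: the derived state is whichever differs from the outgroup's state, so for Character 3, Character 5 the derived state is 'absent', and for the remaining characters it is 'present'.
Character 1 (derived state 'present') is shared by Taxon J, Taxon M, Taxon W, and Taxon Y — a synapomorphy uniting that clade.
Character 2 (derived state 'present') is unique to Taxon J (autapomorphy; uninformative for grouping).
Character 3: derived state 'absent' in Taxon M and Taxon Y only — synapomorphy for {Taxon M, Taxon Y}.
Character 4 (derived state 'present') is unique to Taxon M (autapomorphy; uninformative for grouping).
Character 5: derived state 'absent' in Taxon M, Taxon W, and Taxon Y only — synapomorphy for {Taxon M, Taxon W, Taxon Y}.
Most parsimonious ingroup topology: (((Taxon W,(Taxon M,Taxon Y)),Taxon J),Taxon G).
Changes per character on this tree: Character 1: 1; Character 2: 1; Character 3: 1; Character 4: 1; Character 5: 1.
Total = 5.

5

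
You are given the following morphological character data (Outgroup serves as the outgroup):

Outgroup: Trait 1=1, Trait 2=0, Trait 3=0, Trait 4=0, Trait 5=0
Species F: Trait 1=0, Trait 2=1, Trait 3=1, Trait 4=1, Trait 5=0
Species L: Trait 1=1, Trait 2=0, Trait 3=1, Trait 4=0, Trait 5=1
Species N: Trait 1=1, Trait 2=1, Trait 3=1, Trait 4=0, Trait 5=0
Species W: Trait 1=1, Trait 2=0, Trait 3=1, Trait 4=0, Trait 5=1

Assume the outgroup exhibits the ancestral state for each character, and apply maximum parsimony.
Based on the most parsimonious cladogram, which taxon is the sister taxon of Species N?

Character polarity is set by the outgroup: the derived state is whichever differs from the outgroup's state, so for Trait 1 the derived state is '0', and for the remaining characters it is '1'.
Trait 1: derived state '0' in Species F only — an autapomorphy, so it tells us nothing about relationships among taxa.
Trait 2 (derived state '1') is shared by Species F and Species N — a synapomorphy uniting that clade.
All ingroup taxa share the derived state '1' for Trait 3; it defines the ingroup but does not resolve relationships within it.
Trait 4 (derived state '1') is unique to Species F (autapomorphy; uninformative for grouping).
Trait 5 (derived state '1') is shared by Species L and Species W — a synapomorphy uniting that clade.
Most parsimonious ingroup topology: ((Species F,Species N),(Species L,Species W)).
Species N and Species F form a cherry on this tree, so they are sister taxa.

Species F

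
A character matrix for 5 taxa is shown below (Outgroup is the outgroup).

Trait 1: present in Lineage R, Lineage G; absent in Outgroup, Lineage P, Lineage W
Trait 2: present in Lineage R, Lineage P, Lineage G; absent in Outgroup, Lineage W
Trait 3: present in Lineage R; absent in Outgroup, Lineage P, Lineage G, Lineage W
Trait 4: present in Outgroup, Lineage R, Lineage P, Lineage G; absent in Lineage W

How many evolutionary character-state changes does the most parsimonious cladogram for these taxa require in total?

Character polarity is set by the outgroup: the derived state is whichever differs from the outgroup's state, so for Trait 4 the derived state is 'absent', and for the remaining characters it is 'present'.
Trait 1 (derived state 'present') is shared by Lineage G and Lineage R — a synapomorphy uniting that clade.
Trait 2 (derived state 'present') is shared by Lineage G, Lineage P, and Lineage R — a synapomorphy uniting that clade.
Trait 3 (derived state 'present') is unique to Lineage R (autapomorphy; uninformative for grouping).
Trait 4: derived state 'absent' in Lineage W only — an autapomorphy, so it tells us nothing about relationships among taxa.
Most parsimonious ingroup topology: (((Lineage R,Lineage G),Lineage P),Lineage W).
Changes per character on this tree: Trait 1: 1; Trait 2: 1; Trait 3: 1; Trait 4: 1.
Total = 4.

4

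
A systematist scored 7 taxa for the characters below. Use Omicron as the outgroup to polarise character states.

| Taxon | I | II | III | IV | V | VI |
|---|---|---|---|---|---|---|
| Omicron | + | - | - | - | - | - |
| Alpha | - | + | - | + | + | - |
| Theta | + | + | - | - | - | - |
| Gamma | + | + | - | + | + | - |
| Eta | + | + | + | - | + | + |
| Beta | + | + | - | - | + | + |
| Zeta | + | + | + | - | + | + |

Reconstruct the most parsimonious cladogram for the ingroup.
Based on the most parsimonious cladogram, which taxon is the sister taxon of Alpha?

Character polarity is set by the outgroup: the derived state is whichever differs from the outgroup's state, so for I the derived state is '-', and for the remaining characters it is '+'.
I: derived state '-' in Alpha only — an autapomorphy, so it tells us nothing about relationships among taxa.
II (derived state '+') is shared by all ingroup taxa — unites the whole ingroup.
III: derived state '+' in Eta and Zeta only — synapomorphy for {Eta, Zeta}.
IV: derived state '+' in Alpha and Gamma only — synapomorphy for {Alpha, Gamma}.
V: derived state '+' in Alpha, Beta, Eta, Gamma, and Zeta only — synapomorphy for {Alpha, Beta, Eta, Gamma, Zeta}.
VI (derived state '+') is shared by Beta, Eta, and Zeta — a synapomorphy uniting that clade.
Most parsimonious ingroup topology: (((Alpha,Gamma),((Eta,Zeta),Beta)),Theta).
Alpha and Gamma form a cherry on this tree, so they are sister taxa.

Gamma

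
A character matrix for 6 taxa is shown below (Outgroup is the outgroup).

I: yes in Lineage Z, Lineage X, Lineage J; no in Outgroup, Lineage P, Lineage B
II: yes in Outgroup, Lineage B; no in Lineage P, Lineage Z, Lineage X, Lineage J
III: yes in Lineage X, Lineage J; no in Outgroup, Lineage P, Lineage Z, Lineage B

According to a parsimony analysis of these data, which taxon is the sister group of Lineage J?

Character polarity is set by the outgroup: the derived state is whichever differs from the outgroup's state, so for II the derived state is 'no', and for the remaining characters it is 'yes'.
I (derived state 'yes') is shared by Lineage J, Lineage X, and Lineage Z — a synapomorphy uniting that clade.
II: derived state 'no' in Lineage J, Lineage P, Lineage X, and Lineage Z only — synapomorphy for {Lineage J, Lineage P, Lineage X, Lineage Z}.
III (derived state 'yes') is shared by Lineage J and Lineage X — a synapomorphy uniting that clade.
Most parsimonious ingroup topology: ((Lineage P,(Lineage Z,(Lineage X,Lineage J))),Lineage B).
Lineage J and Lineage X form a cherry on this tree, so they are sister taxa.

Lineage X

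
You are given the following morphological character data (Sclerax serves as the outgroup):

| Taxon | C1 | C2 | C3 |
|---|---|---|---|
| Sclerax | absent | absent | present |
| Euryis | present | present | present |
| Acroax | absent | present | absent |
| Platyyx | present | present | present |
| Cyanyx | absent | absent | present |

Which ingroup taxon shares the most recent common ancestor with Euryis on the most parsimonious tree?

Character polarity is set by the outgroup: the derived state is whichever differs from the outgroup's state, so for C3 the derived state is 'absent', and for the remaining characters it is 'present'.
C1: derived state 'present' in Euryis and Platyyx only — synapomorphy for {Euryis, Platyyx}.
C2: derived state 'present' in Acroax, Euryis, and Platyyx only — synapomorphy for {Acroax, Euryis, Platyyx}.
C3: derived state 'absent' in Acroax only — an autapomorphy, so it tells us nothing about relationships among taxa.
Most parsimonious ingroup topology: (Cyanyx,((Platyyx,Euryis),Acroax)).
Euryis and Platyyx form a cherry on this tree, so they are sister taxa.

Platyyx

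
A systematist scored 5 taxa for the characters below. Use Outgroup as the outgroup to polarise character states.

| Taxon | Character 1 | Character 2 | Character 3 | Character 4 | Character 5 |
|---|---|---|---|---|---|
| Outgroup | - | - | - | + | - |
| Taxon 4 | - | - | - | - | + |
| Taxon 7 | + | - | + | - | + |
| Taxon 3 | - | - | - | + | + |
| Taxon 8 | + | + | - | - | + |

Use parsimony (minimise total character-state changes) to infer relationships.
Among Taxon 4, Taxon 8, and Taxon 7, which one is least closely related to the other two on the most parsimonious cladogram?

Taxon 4

Character polarity is set by the outgroup: the derived state is whichever differs from the outgroup's state, so for Character 4 the derived state is '-', and for the remaining characters it is '+'.
Character 1: derived state '+' in Taxon 7 and Taxon 8 only — synapomorphy for {Taxon 7, Taxon 8}.
Character 2: derived state '+' in Taxon 8 only — an autapomorphy, so it tells us nothing about relationships among taxa.
Character 3: derived state '+' in Taxon 7 only — an autapomorphy, so it tells us nothing about relationships among taxa.
Character 4 (derived state '-') is shared by Taxon 4, Taxon 7, and Taxon 8 — a synapomorphy uniting that clade.
Character 5 (derived state '+') is shared by all ingroup taxa — unites the whole ingroup.
Most parsimonious ingroup topology: ((Taxon 4,(Taxon 7,Taxon 8)),Taxon 3).
Taxon 8 and Taxon 7 share a more recent common ancestor with each other than either does with Taxon 4, so Taxon 4 is the least closely related of the three.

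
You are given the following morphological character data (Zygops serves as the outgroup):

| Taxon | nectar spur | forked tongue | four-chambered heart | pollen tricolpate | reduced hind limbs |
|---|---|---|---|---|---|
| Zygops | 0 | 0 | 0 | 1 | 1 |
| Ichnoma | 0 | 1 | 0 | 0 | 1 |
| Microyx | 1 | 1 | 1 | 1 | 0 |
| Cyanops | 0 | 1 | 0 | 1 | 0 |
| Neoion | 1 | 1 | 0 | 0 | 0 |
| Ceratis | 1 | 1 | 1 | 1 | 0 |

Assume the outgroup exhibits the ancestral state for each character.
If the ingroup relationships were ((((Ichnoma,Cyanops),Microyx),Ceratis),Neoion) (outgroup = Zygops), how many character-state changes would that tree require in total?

Map each character onto ((((Ichnoma,Cyanops),Microyx),Ceratis),Neoion) (rooted by Zygops) and count the minimum state changes it requires (Fitch parsimony):
nectar spur: 2; forked tongue: 1; four-chambered heart: 2; pollen tricolpate: 2; reduced hind limbs: 2.
Total tree length = 9.

9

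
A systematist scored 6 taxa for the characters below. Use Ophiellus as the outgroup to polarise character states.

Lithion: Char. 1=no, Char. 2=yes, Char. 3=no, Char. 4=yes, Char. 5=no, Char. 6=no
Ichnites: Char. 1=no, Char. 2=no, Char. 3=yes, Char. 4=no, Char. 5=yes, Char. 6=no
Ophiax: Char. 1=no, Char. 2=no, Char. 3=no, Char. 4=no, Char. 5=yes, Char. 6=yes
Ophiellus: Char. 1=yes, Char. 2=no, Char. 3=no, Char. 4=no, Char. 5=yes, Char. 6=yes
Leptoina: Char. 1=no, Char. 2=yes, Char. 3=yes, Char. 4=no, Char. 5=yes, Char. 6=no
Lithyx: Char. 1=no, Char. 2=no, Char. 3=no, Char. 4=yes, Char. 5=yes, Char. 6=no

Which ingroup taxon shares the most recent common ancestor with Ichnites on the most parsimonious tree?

Character polarity is set by the outgroup: the derived state is whichever differs from the outgroup's state, so for Char. 1, Char. 5, Char. 6 the derived state is 'no', and for the remaining characters it is 'yes'.
Char. 1 (derived state 'no') is shared by all ingroup taxa — unites the whole ingroup.
Char. 2 groups Leptoina and Lithion, which is incompatible with the clades supported by the remaining characters; treating it as convergent (homoplasy) costs fewer steps than any alternative tree.
Char. 3 (derived state 'yes') is shared by Ichnites and Leptoina — a synapomorphy uniting that clade.
Char. 4 (derived state 'yes') is shared by Lithion and Lithyx — a synapomorphy uniting that clade.
Char. 5: derived state 'no' in Lithion only — an autapomorphy, so it tells us nothing about relationships among taxa.
Char. 6: derived state 'no' in Ichnites, Leptoina, Lithion, and Lithyx only — synapomorphy for {Ichnites, Leptoina, Lithion, Lithyx}.
Most parsimonious ingroup topology: (((Ichnites,Leptoina),(Lithyx,Lithion)),Ophiax).
Ichnites and Leptoina form a cherry on this tree, so they are sister taxa.

Leptoina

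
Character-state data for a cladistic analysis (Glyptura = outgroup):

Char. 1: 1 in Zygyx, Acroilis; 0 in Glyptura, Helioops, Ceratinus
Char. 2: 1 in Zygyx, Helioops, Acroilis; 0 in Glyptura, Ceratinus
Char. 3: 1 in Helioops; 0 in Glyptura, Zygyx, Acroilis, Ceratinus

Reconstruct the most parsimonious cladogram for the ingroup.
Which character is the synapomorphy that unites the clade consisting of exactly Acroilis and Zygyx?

The outgroup has state '0' for every character, so '1' is the derived state throughout.
Char. 1: derived state '1' in Acroilis and Zygyx only — synapomorphy for {Acroilis, Zygyx}.
Only Acroilis, Helioops, and Zygyx show the derived state '1' for Char. 2, supporting them as a clade.
Char. 3 (derived state '1') is unique to Helioops (autapomorphy; uninformative for grouping).
Most parsimonious ingroup topology: (((Zygyx,Acroilis),Helioops),Ceratinus).
The clade {Acroilis, Zygyx} is supported by Char. 1: its derived state '1' occurs in exactly those taxa and in no other taxon (including the outgroup).

Char. 1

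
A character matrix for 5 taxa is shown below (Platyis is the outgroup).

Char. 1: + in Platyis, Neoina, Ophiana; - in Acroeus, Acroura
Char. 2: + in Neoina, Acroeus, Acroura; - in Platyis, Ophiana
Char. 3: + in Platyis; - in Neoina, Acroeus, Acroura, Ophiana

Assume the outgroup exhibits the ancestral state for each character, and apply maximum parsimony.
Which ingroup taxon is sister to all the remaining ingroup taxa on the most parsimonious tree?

Character polarity is set by the outgroup: the derived state is whichever differs from the outgroup's state, so for Char. 1, Char. 3 the derived state is '-', and for the remaining characters it is '+'.
Char. 1 (derived state '-') is shared by Acroeus and Acroura — a synapomorphy uniting that clade.
Char. 2: derived state '+' in Acroeus, Acroura, and Neoina only — synapomorphy for {Acroeus, Acroura, Neoina}.
All ingroup taxa share the derived state '-' for Char. 3; it defines the ingroup but does not resolve relationships within it.
Most parsimonious ingroup topology: ((Neoina,(Acroeus,Acroura)),Ophiana).
Ophiana is sister to the clade containing all other ingroup taxa, so it is the earliest-diverging (most basal) ingroup lineage.

Ophiana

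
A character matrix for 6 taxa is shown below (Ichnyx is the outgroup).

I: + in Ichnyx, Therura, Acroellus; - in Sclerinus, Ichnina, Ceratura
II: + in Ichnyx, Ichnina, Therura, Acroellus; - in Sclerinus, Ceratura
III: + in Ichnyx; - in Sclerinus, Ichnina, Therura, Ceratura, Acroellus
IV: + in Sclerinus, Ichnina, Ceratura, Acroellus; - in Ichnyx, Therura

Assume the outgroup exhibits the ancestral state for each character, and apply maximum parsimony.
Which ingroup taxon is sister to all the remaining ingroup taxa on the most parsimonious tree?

Therura

Character polarity is set by the outgroup: the derived state is whichever differs from the outgroup's state, so for I, II, III the derived state is '-', and for the remaining characters it is '+'.
I (derived state '-') is shared by Ceratura, Ichnina, and Sclerinus — a synapomorphy uniting that clade.
II: derived state '-' in Ceratura and Sclerinus only — synapomorphy for {Ceratura, Sclerinus}.
III (derived state '-') is shared by all ingroup taxa — unites the whole ingroup.
IV (derived state '+') is shared by Acroellus, Ceratura, Ichnina, and Sclerinus — a synapomorphy uniting that clade.
Most parsimonious ingroup topology: ((((Sclerinus,Ceratura),Ichnina),Acroellus),Therura).
Therura is sister to the clade containing all other ingroup taxa, so it is the earliest-diverging (most basal) ingroup lineage.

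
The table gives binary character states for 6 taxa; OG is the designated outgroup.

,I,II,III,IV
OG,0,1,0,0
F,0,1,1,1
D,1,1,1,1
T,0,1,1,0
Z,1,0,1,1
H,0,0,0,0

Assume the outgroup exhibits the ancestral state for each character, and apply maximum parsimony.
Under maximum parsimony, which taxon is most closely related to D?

Z

Character polarity is set by the outgroup: the derived state is whichever differs from the outgroup's state, so for II the derived state is '0', and for the remaining characters it is '1'.
I: derived state '1' in D and Z only — synapomorphy for {D, Z}.
II groups H and Z, which is incompatible with the clades supported by the remaining characters; treating it as convergent (homoplasy) costs fewer steps than any alternative tree.
Only D, F, T, and Z show the derived state '1' for III, supporting them as a clade.
Only D, F, and Z show the derived state '1' for IV, supporting them as a clade.
Most parsimonious ingroup topology: (((F,(D,Z)),T),H).
D and Z form a cherry on this tree, so they are sister taxa.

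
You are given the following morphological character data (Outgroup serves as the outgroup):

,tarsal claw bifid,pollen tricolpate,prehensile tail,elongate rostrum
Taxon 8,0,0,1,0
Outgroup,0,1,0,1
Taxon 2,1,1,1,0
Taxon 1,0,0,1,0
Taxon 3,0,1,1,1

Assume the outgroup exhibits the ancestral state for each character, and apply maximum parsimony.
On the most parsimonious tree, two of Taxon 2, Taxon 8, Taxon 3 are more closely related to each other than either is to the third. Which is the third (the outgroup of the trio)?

Taxon 3

Character polarity is set by the outgroup: the derived state is whichever differs from the outgroup's state, so for pollen tricolpate, elongate rostrum the derived state is '0', and for the remaining characters it is '1'.
tarsal claw bifid: derived state '1' in Taxon 2 only — an autapomorphy, so it tells us nothing about relationships among taxa.
pollen tricolpate: derived state '0' in Taxon 1 and Taxon 8 only — synapomorphy for {Taxon 1, Taxon 8}.
prehensile tail (derived state '1') is shared by all ingroup taxa — unites the whole ingroup.
Only Taxon 1, Taxon 2, and Taxon 8 show the derived state '0' for elongate rostrum, supporting them as a clade.
Most parsimonious ingroup topology: (((Taxon 1,Taxon 8),Taxon 2),Taxon 3).
Taxon 8 and Taxon 2 share a more recent common ancestor with each other than either does with Taxon 3, so Taxon 3 is the least closely related of the three.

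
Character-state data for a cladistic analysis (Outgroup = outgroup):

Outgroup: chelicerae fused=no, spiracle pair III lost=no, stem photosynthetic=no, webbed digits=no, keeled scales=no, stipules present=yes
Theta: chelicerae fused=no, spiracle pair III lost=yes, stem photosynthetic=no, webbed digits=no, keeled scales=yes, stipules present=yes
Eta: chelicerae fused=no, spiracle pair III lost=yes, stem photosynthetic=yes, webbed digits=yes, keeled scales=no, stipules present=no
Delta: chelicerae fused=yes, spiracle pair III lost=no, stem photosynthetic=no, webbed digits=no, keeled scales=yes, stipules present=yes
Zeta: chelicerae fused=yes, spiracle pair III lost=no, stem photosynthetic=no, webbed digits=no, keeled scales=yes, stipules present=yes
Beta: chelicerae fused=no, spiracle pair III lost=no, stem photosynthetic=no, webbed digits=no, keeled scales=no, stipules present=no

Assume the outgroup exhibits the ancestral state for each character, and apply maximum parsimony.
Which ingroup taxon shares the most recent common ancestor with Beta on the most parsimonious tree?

Character polarity is set by the outgroup: the derived state is whichever differs from the outgroup's state, so for stipules present the derived state is 'no', and for the remaining characters it is 'yes'.
chelicerae fused (derived state 'yes') is shared by Delta and Zeta — a synapomorphy uniting that clade.
spiracle pair III lost (state 'yes') occurs in Eta and Theta but conflicts with the nesting implied by the other characters — most parsimoniously interpreted as homoplasy.
stem photosynthetic (derived state 'yes') is unique to Eta (autapomorphy; uninformative for grouping).
webbed digits (derived state 'yes') is unique to Eta (autapomorphy; uninformative for grouping).
keeled scales: derived state 'yes' in Delta, Theta, and Zeta only — synapomorphy for {Delta, Theta, Zeta}.
stipules present: derived state 'no' in Beta and Eta only — synapomorphy for {Beta, Eta}.
Most parsimonious ingroup topology: ((Theta,(Delta,Zeta)),(Eta,Beta)).
Beta and Eta form a cherry on this tree, so they are sister taxa.

Eta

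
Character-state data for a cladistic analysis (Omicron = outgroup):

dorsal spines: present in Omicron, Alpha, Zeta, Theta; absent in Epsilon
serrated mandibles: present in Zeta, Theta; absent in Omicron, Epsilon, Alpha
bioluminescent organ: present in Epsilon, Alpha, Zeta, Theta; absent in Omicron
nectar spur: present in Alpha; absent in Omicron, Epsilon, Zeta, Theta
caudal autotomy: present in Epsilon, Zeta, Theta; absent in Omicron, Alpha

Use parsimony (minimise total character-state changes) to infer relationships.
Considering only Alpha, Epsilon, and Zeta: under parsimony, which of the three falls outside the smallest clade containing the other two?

Character polarity is set by the outgroup: the derived state is whichever differs from the outgroup's state, so for dorsal spines the derived state is 'absent', and for the remaining characters it is 'present'.
dorsal spines (derived state 'absent') is unique to Epsilon (autapomorphy; uninformative for grouping).
serrated mandibles: derived state 'present' in Theta and Zeta only — synapomorphy for {Theta, Zeta}.
All ingroup taxa share the derived state 'present' for bioluminescent organ; it defines the ingroup but does not resolve relationships within it.
nectar spur (derived state 'present') is unique to Alpha (autapomorphy; uninformative for grouping).
caudal autotomy (derived state 'present') is shared by Epsilon, Theta, and Zeta — a synapomorphy uniting that clade.
Most parsimonious ingroup topology: ((Epsilon,(Zeta,Theta)),Alpha).
Epsilon and Zeta share a more recent common ancestor with each other than either does with Alpha, so Alpha is the least closely related of the three.

Alpha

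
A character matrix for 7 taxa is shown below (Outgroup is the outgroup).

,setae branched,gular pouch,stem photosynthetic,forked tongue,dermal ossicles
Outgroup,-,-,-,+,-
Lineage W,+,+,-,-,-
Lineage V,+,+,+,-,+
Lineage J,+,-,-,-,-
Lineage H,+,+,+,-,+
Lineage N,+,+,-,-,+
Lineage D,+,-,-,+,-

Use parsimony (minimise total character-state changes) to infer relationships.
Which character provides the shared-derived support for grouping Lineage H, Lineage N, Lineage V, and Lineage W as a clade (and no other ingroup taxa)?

gular pouch

Character polarity is set by the outgroup: the derived state is whichever differs from the outgroup's state, so for forked tongue the derived state is '-', and for the remaining characters it is '+'.
setae branched (derived state '+') is shared by all ingroup taxa — unites the whole ingroup.
gular pouch: derived state '+' in Lineage H, Lineage N, Lineage V, and Lineage W only — synapomorphy for {Lineage H, Lineage N, Lineage V, Lineage W}.
stem photosynthetic: derived state '+' in Lineage H and Lineage V only — synapomorphy for {Lineage H, Lineage V}.
Only Lineage H, Lineage J, Lineage N, Lineage V, and Lineage W show the derived state '-' for forked tongue, supporting them as a clade.
dermal ossicles: derived state '+' in Lineage H, Lineage N, and Lineage V only — synapomorphy for {Lineage H, Lineage N, Lineage V}.
Most parsimonious ingroup topology: (((Lineage W,((Lineage V,Lineage H),Lineage N)),Lineage J),Lineage D).
The clade {Lineage H, Lineage N, Lineage V, Lineage W} is supported by gular pouch: its derived state '+' occurs in exactly those taxa and in no other taxon (including the outgroup).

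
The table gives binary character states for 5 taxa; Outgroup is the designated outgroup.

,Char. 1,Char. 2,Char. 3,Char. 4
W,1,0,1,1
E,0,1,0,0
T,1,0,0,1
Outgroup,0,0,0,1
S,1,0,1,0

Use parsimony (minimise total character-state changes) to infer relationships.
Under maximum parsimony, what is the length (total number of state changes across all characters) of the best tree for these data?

5

Character polarity is set by the outgroup: the derived state is whichever differs from the outgroup's state, so for Char. 4 the derived state is '0', and for the remaining characters it is '1'.
Char. 1 (derived state '1') is shared by S, T, and W — a synapomorphy uniting that clade.
Char. 2: derived state '1' in E only — an autapomorphy, so it tells us nothing about relationships among taxa.
Char. 3 (derived state '1') is shared by S and W — a synapomorphy uniting that clade.
Char. 4 groups E and S, which is incompatible with the clades supported by the remaining characters; treating it as convergent (homoplasy) costs fewer steps than any alternative tree.
Most parsimonious ingroup topology: (E,((S,W),T)).
Changes per character on this tree: Char. 1: 1; Char. 2: 1; Char. 3: 1; Char. 4: 2.
Total = 5.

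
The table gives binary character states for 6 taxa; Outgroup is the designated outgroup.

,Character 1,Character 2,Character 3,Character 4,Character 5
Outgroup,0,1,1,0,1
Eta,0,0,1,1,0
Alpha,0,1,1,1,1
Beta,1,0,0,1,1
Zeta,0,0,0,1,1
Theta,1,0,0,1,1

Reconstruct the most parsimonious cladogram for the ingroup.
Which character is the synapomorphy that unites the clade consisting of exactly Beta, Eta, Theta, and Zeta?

Character polarity is set by the outgroup: the derived state is whichever differs from the outgroup's state, so for Character 2, Character 3, Character 5 the derived state is '0', and for the remaining characters it is '1'.
Character 1: derived state '1' in Beta and Theta only — synapomorphy for {Beta, Theta}.
Only Beta, Eta, Theta, and Zeta show the derived state '0' for Character 2, supporting them as a clade.
Character 3 (derived state '0') is shared by Beta, Theta, and Zeta — a synapomorphy uniting that clade.
All ingroup taxa share the derived state '1' for Character 4; it defines the ingroup but does not resolve relationships within it.
Character 5 (derived state '0') is unique to Eta (autapomorphy; uninformative for grouping).
Most parsimonious ingroup topology: ((Eta,((Beta,Theta),Zeta)),Alpha).
The clade {Beta, Eta, Theta, Zeta} is supported by Character 2: its derived state '0' occurs in exactly those taxa and in no other taxon (including the outgroup).

Character 2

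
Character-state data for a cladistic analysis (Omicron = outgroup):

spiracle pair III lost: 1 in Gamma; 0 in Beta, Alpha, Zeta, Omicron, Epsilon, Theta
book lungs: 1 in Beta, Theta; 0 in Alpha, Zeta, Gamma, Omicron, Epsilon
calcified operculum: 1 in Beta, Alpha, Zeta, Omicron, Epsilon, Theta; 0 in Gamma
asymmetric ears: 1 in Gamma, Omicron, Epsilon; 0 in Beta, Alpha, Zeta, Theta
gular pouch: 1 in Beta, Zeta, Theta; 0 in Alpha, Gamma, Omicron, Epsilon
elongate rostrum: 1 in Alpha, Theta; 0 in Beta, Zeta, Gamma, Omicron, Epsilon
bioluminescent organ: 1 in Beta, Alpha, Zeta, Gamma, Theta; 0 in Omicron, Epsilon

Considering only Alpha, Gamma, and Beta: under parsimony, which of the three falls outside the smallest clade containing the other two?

Character polarity is set by the outgroup: the derived state is whichever differs from the outgroup's state, so for calcified operculum, asymmetric ears the derived state is '0', and for the remaining characters it is '1'.
spiracle pair III lost: derived state '1' in Gamma only — an autapomorphy, so it tells us nothing about relationships among taxa.
Only Beta and Theta show the derived state '1' for book lungs, supporting them as a clade.
calcified operculum (derived state '0') is unique to Gamma (autapomorphy; uninformative for grouping).
asymmetric ears: derived state '0' in Alpha, Beta, Theta, and Zeta only — synapomorphy for {Alpha, Beta, Theta, Zeta}.
gular pouch (derived state '1') is shared by Beta, Theta, and Zeta — a synapomorphy uniting that clade.
elongate rostrum groups Alpha and Theta, which is incompatible with the clades supported by the remaining characters; treating it as convergent (homoplasy) costs fewer steps than any alternative tree.
bioluminescent organ: derived state '1' in Alpha, Beta, Gamma, Theta, and Zeta only — synapomorphy for {Alpha, Beta, Gamma, Theta, Zeta}.
Most parsimonious ingroup topology: (Epsilon,(((Zeta,(Beta,Theta)),Alpha),Gamma)).
Alpha and Beta share a more recent common ancestor with each other than either does with Gamma, so Gamma is the least closely related of the three.

Gamma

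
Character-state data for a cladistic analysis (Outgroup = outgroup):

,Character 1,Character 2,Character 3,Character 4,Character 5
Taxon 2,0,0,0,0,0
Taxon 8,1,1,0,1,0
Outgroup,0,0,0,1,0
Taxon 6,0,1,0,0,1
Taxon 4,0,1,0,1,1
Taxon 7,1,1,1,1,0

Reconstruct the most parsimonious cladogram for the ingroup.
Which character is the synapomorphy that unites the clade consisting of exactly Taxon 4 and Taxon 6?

Character polarity is set by the outgroup: the derived state is whichever differs from the outgroup's state, so for Character 4 the derived state is '0', and for the remaining characters it is '1'.
Character 1: derived state '1' in Taxon 7 and Taxon 8 only — synapomorphy for {Taxon 7, Taxon 8}.
Only Taxon 4, Taxon 6, Taxon 7, and Taxon 8 show the derived state '1' for Character 2, supporting them as a clade.
Character 3: derived state '1' in Taxon 7 only — an autapomorphy, so it tells us nothing about relationships among taxa.
Character 4 (state '0') occurs in Taxon 2 and Taxon 6 but conflicts with the nesting implied by the other characters — most parsimoniously interpreted as homoplasy.
Character 5 (derived state '1') is shared by Taxon 4 and Taxon 6 — a synapomorphy uniting that clade.
Most parsimonious ingroup topology: (((Taxon 6,Taxon 4),(Taxon 7,Taxon 8)),Taxon 2).
The clade {Taxon 4, Taxon 6} is supported by Character 5: its derived state '1' occurs in exactly those taxa and in no other taxon (including the outgroup).

Character 5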